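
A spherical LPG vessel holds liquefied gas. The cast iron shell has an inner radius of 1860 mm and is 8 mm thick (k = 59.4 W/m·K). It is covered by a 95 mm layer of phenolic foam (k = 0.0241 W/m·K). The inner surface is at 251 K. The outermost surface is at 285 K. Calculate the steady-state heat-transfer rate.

Q ≈ 397 W

Each spherical layer contributes R = (1/r_i − 1/r_o)/(4πk):
R_cast iron shell = (1/1.86 − 1/1.868)/(4π×59.4) = 3.085×10^-6 K/W
R_phenolic foam = (1/1.868 − 1/1.963)/(4π×0.0241) = 0.08555 K/W
R_total = 0.08555 K/W
Q = ΔT/R_total = 34/0.08555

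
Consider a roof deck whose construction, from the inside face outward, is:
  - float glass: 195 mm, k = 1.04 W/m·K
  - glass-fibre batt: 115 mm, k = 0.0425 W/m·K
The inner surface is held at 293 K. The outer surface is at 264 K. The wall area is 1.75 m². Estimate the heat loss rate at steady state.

Q ≈ 17.5 W

Model the wall as resistances in series:
R_float glass = L/(kA) = 0.195/(1.04×1.75) = 0.1071 K/W
R_glass-fibre batt = L/(kA) = 0.115/(0.0425×1.75) = 1.546 K/W
R_total = 1.653 K/W
Q = ΔT / R_total = 29 / 1.653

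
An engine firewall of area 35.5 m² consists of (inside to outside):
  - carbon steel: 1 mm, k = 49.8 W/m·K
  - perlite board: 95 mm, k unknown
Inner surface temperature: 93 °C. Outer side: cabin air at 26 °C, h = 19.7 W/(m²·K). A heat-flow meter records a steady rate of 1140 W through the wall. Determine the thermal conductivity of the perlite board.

k ≈ 0.0467 W/(m·K)

Model the wall as resistances in series:
R_carbon steel = L/(kA) = 0.001/(49.8×35.5) = 5.656×10^-7 K/W
R_outer film = 1/(h_o·A) = 1/(19.7×35.5) = 0.00143 K/W
Sum of known resistances R_other = 0.00143 K/W
Total R = ΔT/Q = 67/1140 = 0.05877 K/W
R_perlite board = R_total − R_other = 0.05734 K/W
k = L/(R·A) = 0.095/(0.05734×35.5)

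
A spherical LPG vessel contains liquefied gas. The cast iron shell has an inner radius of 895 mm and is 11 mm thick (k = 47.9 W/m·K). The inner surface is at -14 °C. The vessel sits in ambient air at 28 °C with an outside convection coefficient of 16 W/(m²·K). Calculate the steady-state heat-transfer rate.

Each spherical layer contributes R = (1/r_i − 1/r_o)/(4πk):
R_cast iron shell = (1/0.895 − 1/0.906)/(4π×47.9) = 2.254×10^-5 K/W
R_outer film = 1/(h·4πr_o²) = 1/(16×4π×0.906²) = 0.006059 K/W
R_total = 0.006082 K/W
Q = ΔT/R_total = 42/0.006082

Q ≈ 6910 W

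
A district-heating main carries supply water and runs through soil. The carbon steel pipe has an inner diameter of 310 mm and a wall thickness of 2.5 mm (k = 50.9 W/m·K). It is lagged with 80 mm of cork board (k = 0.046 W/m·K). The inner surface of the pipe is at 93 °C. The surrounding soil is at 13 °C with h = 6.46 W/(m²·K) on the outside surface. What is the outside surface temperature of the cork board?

T ≈ 18.4 °C

Treating each annulus and film as a series resistance:
R_carbon steel pipe wall = ln(157.5/155)/(2π×50.9×1) = 5.003×10^-5 K/W
R_cork board = ln(237.5/157.5)/(2π×0.046×1) = 1.421 K/W
R_outer film = 1/(h_o·2πr_oL) = 1/(6.46×2π×0.2375×1) = 0.1037 K/W
R_total = 1.525 K/W
Q = ΔT/R_total = 80/1.525
Q = 52.5 W/m
T_interface = T_inner − Q·ΣR(inner→interface) = 93 − 52.5×1.421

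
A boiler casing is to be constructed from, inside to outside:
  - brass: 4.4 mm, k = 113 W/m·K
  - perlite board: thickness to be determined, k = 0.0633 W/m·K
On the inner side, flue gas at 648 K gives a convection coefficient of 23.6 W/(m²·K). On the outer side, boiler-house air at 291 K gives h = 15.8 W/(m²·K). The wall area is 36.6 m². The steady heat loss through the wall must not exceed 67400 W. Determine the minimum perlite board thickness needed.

Treating each layer as a thermal resistance in series:
R_inner film = 1/(h_i·A) = 1/(23.6×36.6) = 0.001158 K/W
R_brass = L/(kA) = 0.0044/(113×36.6) = 1.064×10^-6 K/W
R_outer film = 1/(h_o·A) = 1/(15.8×36.6) = 0.001729 K/W
Sum of the known resistances R_other = 0.002888 K/W
Required total resistance R_tot = ΔT/Q_allow = 357/67400 = 0.005297 K/W
R_perlite board = R_tot − R_other = 0.002409 K/W
L = R·k·A = 0.002409×0.0633×36.6

L ≈ 5.58 mm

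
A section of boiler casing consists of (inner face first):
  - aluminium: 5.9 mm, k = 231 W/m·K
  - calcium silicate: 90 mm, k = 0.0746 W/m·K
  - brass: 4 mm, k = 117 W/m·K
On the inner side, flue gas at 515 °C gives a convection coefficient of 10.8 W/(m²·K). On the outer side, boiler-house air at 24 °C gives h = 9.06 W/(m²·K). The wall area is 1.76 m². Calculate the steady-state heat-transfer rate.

Series thermal resistances:
R_inner film = 1/(h_i·A) = 1/(10.8×1.76) = 0.05261 K/W
R_aluminium = L/(kA) = 0.0059/(231×1.76) = 1.451×10^-5 K/W
R_calcium silicate = L/(kA) = 0.09/(0.0746×1.76) = 0.6855 K/W
R_brass = L/(kA) = 0.004/(117×1.76) = 1.943×10^-5 K/W
R_outer film = 1/(h_o·A) = 1/(9.06×1.76) = 0.06271 K/W
R_total = 0.8008 K/W
Q = ΔT / R_total = 491 / 0.8008

Q ≈ 613 W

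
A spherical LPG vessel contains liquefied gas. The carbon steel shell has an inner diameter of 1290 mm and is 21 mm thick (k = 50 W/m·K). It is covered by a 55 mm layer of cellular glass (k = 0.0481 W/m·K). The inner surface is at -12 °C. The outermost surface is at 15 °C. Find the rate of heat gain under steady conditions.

Q ≈ 142 W

Spherical conduction: R = (1/r_in − 1/r_out)/(4πk) per layer; series-sum.
R_carbon steel shell = (1/0.645 − 1/0.666)/(4π×50) = 7.78×10^-5 K/W
R_cellular glass = (1/0.666 − 1/0.721)/(4π×0.0481) = 0.1895 K/W
R_total = 0.1896 K/W
Q = ΔT/R_total = 27/0.1896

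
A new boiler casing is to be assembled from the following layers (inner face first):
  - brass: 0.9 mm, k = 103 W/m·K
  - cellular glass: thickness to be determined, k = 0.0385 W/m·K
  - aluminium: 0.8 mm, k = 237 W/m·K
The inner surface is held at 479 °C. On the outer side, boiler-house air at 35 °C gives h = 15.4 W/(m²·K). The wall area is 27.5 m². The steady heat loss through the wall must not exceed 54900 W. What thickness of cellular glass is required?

L ≈ 6.06 mm

Model the wall as resistances in series:
R_brass = L/(kA) = 0.0009/(103×27.5) = 3.177×10^-7 K/W
R_aluminium = L/(kA) = 0.0008/(237×27.5) = 1.227×10^-7 K/W
R_outer film = 1/(h_o·A) = 1/(15.4×27.5) = 0.002361 K/W
Sum of the known resistances R_other = 0.002362 K/W
Required total resistance R_tot = ΔT/Q_allow = 444/54900 = 0.008087 K/W
R_cellular glass = R_tot − R_other = 0.005726 K/W
L = R·k·A = 0.005726×0.0385×27.5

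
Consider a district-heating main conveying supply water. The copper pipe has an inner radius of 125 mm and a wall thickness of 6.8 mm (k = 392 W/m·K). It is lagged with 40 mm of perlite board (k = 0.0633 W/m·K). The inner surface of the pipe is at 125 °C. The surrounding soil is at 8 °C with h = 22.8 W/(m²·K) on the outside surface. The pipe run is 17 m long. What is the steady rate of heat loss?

Per-layer cylindrical resistances, series-summed:
R_copper pipe wall = ln(131.8/125)/(2π×392×17) = 1.265×10^-6 K/W
R_perlite board = ln(171.8/131.8)/(2π×0.0633×17) = 0.0392 K/W
R_outer film = 1/(h_o·2πr_oL) = 1/(22.8×2π×0.1718×17) = 0.00239 K/W
R_total = 0.04159 K/W
Q = ΔT/R_total = 117/0.04159

Q ≈ 2810 W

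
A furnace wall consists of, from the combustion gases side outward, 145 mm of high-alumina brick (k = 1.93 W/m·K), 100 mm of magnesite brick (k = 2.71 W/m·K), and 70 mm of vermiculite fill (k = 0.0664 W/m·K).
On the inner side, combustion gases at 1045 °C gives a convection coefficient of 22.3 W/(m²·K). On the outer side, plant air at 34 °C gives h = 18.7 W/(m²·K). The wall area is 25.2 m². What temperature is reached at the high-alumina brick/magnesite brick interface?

Model the wall as resistances in series:
R_inner film = 1/(h_i·A) = 1/(22.3×25.2) = 0.001779 K/W
R_high-alumina brick = L/(kA) = 0.145/(1.93×25.2) = 0.002981 K/W
R_magnesite brick = L/(kA) = 0.1/(2.71×25.2) = 0.001464 K/W
R_vermiculite fill = L/(kA) = 0.07/(0.0664×25.2) = 0.04183 K/W
R_outer film = 1/(h_o·A) = 1/(18.7×25.2) = 0.002122 K/W
R_total = 0.05018 K/W;  Q = ΔT/R_total = 1011/0.05018 = 20150 W
T_interface = T_inner − Q·ΣR(inner→interface) = 1045 − 20100×0.004761

T ≈ 949 °C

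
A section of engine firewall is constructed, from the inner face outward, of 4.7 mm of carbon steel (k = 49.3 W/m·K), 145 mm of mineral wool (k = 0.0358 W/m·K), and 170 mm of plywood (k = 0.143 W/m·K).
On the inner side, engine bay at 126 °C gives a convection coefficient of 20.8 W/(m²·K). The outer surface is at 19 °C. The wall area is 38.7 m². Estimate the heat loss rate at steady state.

Q ≈ 783 W

Series thermal resistances:
R_inner film = 1/(h_i·A) = 1/(20.8×38.7) = 0.001242 K/W
R_carbon steel = L/(kA) = 0.0047/(49.3×38.7) = 2.463×10^-6 K/W
R_mineral wool = L/(kA) = 0.145/(0.0358×38.7) = 0.1047 K/W
R_plywood = L/(kA) = 0.17/(0.143×38.7) = 0.03072 K/W
R_total = 0.1366 K/W
Q = ΔT / R_total = 107 / 0.1366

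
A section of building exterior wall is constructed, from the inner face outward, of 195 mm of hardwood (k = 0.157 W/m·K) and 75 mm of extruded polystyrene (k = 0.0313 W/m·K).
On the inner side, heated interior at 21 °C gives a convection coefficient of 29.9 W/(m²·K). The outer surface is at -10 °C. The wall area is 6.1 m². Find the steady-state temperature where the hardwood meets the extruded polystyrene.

Thermal resistances in series:
R_inner film = 1/(h_i·A) = 1/(29.9×6.1) = 0.005483 K/W
R_hardwood = L/(kA) = 0.195/(0.157×6.1) = 0.2036 K/W
R_extruded polystyrene = L/(kA) = 0.075/(0.0313×6.1) = 0.3928 K/W
R_total = 0.6019 K/W;  Q = ΔT/R_total = 31/0.6019 = 51.5 W
T_interface = T_inner − Q·ΣR(inner→interface) = 21 − 51.5×0.2091

T ≈ 10.2 °C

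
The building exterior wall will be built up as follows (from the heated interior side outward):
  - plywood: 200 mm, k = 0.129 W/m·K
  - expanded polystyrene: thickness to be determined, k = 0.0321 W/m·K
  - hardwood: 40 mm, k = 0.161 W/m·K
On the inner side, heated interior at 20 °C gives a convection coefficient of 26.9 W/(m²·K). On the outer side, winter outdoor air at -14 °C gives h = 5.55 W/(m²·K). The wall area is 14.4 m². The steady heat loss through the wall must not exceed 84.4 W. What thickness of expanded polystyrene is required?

L ≈ 121 mm

Model the wall as resistances in series:
R_inner film = 1/(h_i·A) = 1/(26.9×14.4) = 0.002582 K/W
R_plywood = L/(kA) = 0.2/(0.129×14.4) = 0.1077 K/W
R_hardwood = L/(kA) = 0.04/(0.161×14.4) = 0.01725 K/W
R_outer film = 1/(h_o·A) = 1/(5.55×14.4) = 0.01251 K/W
Sum of the known resistances R_other = 0.14 K/W
Required total resistance R_tot = ΔT/Q_allow = 34/84.4 = 0.4028 K/W
R_expanded polystyrene = R_tot − R_other = 0.2628 K/W
L = R·k·A = 0.2628×0.0321×14.4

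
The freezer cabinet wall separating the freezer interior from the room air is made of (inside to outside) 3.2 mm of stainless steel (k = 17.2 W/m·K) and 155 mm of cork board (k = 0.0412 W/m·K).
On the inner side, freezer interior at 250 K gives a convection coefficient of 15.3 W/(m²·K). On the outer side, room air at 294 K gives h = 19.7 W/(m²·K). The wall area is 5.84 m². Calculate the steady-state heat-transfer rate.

Model the wall as resistances in series:
R_inner film = 1/(h_i·A) = 1/(15.3×5.84) = 0.01119 K/W
R_stainless steel = L/(kA) = 0.0032/(17.2×5.84) = 3.186×10^-5 K/W
R_cork board = L/(kA) = 0.155/(0.0412×5.84) = 0.6442 K/W
R_outer film = 1/(h_o·A) = 1/(19.7×5.84) = 0.008692 K/W
R_total = 0.6641 K/W
Q = ΔT / R_total = 44 / 0.6641

Q ≈ 66.3 W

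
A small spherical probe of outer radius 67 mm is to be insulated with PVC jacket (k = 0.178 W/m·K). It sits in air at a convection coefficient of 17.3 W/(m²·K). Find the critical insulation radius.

r_cr ≈ 20.6 mm

For a sphere r_cr = 2k/h = 2×0.178/17.3
r_cr = 20.6 mm; since the bare radius (67 mm) is above r_cr, any added insulation will reduce heat loss.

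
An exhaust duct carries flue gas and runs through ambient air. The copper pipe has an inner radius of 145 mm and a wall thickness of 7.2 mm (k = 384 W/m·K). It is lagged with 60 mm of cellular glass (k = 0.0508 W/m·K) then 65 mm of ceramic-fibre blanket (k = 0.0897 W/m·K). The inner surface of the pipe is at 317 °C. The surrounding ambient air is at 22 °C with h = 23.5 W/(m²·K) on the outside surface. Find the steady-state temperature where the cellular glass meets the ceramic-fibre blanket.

Treating each annulus and film as a series resistance:
R_copper pipe wall = ln(152.2/145)/(2π×384×1) = 2.009×10^-5 K/W
R_cellular glass = ln(212.2/152.2)/(2π×0.0508×1) = 1.041 K/W
R_ceramic-fibre blanket = ln(277.2/212.2)/(2π×0.0897×1) = 0.4741 K/W
R_outer film = 1/(h_o·2πr_oL) = 1/(23.5×2π×0.2772×1) = 0.02443 K/W
R_total = 1.54 K/W
Q = ΔT/R_total = 295/1.54
Q = 192 W/m
T_interface = T_inner − Q·ΣR(inner→interface) = 317 − 192×1.041

T ≈ 118 °C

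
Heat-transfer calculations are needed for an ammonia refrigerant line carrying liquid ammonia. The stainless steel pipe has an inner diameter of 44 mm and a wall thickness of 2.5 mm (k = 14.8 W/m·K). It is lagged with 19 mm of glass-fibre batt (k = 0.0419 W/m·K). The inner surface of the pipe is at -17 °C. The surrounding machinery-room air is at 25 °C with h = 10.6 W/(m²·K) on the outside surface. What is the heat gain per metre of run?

q′ ≈ 16.6 W/m

Per-layer cylindrical resistances, series-summed:
R_stainless steel pipe wall = ln(24.5/22)/(2π×14.8×1) = 0.001157 K/W
R_glass-fibre batt = ln(43.5/24.5)/(2π×0.0419×1) = 2.181 K/W
R_outer film = 1/(h_o·2πr_oL) = 1/(10.6×2π×0.0435×1) = 0.3452 K/W
R_total = 2.527 K/W
Q = ΔT/R_total = 42/2.527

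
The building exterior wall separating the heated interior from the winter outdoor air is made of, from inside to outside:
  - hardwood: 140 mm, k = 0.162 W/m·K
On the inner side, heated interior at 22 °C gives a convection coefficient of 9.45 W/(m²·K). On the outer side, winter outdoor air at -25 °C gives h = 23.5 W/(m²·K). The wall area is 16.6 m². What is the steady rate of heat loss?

Thermal resistances in series:
R_inner film = 1/(h_i·A) = 1/(9.45×16.6) = 0.006375 K/W
R_hardwood = L/(kA) = 0.14/(0.162×16.6) = 0.05206 K/W
R_outer film = 1/(h_o·A) = 1/(23.5×16.6) = 0.002563 K/W
R_total = 0.061 K/W
Q = ΔT / R_total = 47 / 0.061

Q ≈ 771 W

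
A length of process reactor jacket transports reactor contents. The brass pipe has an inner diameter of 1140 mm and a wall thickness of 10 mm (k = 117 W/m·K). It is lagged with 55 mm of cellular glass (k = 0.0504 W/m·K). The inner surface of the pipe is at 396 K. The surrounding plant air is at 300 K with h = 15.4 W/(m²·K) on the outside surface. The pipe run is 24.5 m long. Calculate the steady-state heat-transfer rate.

Cylindrical conduction, so R = ln(r₂/r₁)/(2πkL) per layer, in series:
R_brass pipe wall = ln(580/570)/(2π×117×24.5) = 9.656×10^-7 K/W
R_cellular glass = ln(635/580)/(2π×0.0504×24.5) = 0.01168 K/W
R_outer film = 1/(h_o·2πr_oL) = 1/(15.4×2π×0.635×24.5) = 6.643×10^-4 K/W
R_total = 0.01234 K/W
Q = ΔT/R_total = 96/0.01234

Q ≈ 7780 W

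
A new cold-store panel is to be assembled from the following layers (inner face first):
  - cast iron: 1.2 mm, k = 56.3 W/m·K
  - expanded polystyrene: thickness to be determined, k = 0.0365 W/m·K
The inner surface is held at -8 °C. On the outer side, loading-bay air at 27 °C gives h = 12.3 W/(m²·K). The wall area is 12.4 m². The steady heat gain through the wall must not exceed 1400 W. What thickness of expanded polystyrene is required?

Thermal resistances in series:
R_cast iron = L/(kA) = 0.0012/(56.3×12.4) = 1.719×10^-6 K/W
R_outer film = 1/(h_o·A) = 1/(12.3×12.4) = 0.006557 K/W
Sum of the known resistances R_other = 0.006558 K/W
Required total resistance R_tot = ΔT/Q_allow = 35/1400 = 0.025 K/W
R_expanded polystyrene = R_tot − R_other = 0.01844 K/W
L = R·k·A = 0.01844×0.0365×12.4

L ≈ 8.35 mm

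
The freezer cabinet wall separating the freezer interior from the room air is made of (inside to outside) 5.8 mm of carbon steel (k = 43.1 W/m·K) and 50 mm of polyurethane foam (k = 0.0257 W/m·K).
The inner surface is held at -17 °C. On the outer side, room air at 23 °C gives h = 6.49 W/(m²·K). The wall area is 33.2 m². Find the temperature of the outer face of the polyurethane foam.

T ≈ 20.1 °C

Series thermal resistances:
R_carbon steel = L/(kA) = 0.0058/(43.1×33.2) = 4.053×10^-6 K/W
R_polyurethane foam = L/(kA) = 0.05/(0.0257×33.2) = 0.0586 K/W
R_outer film = 1/(h_o·A) = 1/(6.49×33.2) = 0.004641 K/W
R_total = 0.06325 K/W;  Q = ΔT/R_total = 40/0.06325 = 632.5 W
T_interface = T_inner + Q·ΣR(inner→interface) = -17 + 632×0.0586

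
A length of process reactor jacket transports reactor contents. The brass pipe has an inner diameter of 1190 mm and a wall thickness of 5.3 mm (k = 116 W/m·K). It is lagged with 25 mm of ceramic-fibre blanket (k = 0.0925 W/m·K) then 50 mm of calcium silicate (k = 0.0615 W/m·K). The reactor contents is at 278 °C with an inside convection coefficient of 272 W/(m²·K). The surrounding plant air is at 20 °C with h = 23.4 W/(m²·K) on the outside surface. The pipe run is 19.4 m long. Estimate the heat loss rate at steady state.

Q ≈ 17900 W

Per-layer cylindrical resistances, series-summed:
R_inner film = 1/(h_i·2πr₁L) = 1/(272×2π×0.595×19.4) = 5.069×10^-5 K/W
R_brass pipe wall = ln(600.3/595)/(2π×116×19.4) = 6.272×10^-7 K/W
R_ceramic-fibre blanket = ln(625.3/600.3)/(2π×0.0925×19.4) = 0.003619 K/W
R_calcium silicate = ln(675.3/625.3)/(2π×0.0615×19.4) = 0.01026 K/W
R_outer film = 1/(h_o·2πr_oL) = 1/(23.4×2π×0.6753×19.4) = 5.192×10^-4 K/W
R_total = 0.01445 K/W
Q = ΔT/R_total = 258/0.01445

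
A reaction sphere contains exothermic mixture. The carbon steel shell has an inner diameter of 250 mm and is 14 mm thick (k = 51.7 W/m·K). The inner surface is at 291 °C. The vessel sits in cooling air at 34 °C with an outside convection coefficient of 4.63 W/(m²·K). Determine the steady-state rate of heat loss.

Each spherical layer contributes R = (1/r_i − 1/r_o)/(4πk):
R_carbon steel shell = (1/0.125 − 1/0.139)/(4π×51.7) = 0.00124 K/W
R_outer film = 1/(h·4πr_o²) = 1/(4.63×4π×0.139²) = 0.8896 K/W
R_total = 0.8908 K/W
Q = ΔT/R_total = 257/0.8908

Q ≈ 289 W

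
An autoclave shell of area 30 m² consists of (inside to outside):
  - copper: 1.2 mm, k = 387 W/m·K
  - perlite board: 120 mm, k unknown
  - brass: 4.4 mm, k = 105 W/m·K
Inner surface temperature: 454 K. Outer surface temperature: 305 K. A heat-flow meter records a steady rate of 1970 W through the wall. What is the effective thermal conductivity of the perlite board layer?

Series thermal resistances:
R_copper = L/(kA) = 0.0012/(387×30) = 1.034×10^-7 K/W
R_brass = L/(kA) = 0.0044/(105×30) = 1.397×10^-6 K/W
Sum of known resistances R_other = 1.5×10^-6 K/W
Total R = ΔT/Q = 149/1970 = 0.07563 K/W
R_perlite board = R_total − R_other = 0.07563 K/W
k = L/(R·A) = 0.12/(0.07563×30)

k ≈ 0.0529 W/(m·K)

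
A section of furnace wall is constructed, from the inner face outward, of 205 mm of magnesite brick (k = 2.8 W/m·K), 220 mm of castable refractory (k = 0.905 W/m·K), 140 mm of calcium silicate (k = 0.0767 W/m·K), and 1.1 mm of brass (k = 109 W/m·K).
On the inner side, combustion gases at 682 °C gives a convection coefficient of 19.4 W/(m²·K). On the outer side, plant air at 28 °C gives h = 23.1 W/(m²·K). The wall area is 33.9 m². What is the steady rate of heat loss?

Series thermal resistances:
R_inner film = 1/(h_i·A) = 1/(19.4×33.9) = 0.001521 K/W
R_magnesite brick = L/(kA) = 0.205/(2.8×33.9) = 0.00216 K/W
R_castable refractory = L/(kA) = 0.22/(0.905×33.9) = 0.007171 K/W
R_calcium silicate = L/(kA) = 0.14/(0.0767×33.9) = 0.05384 K/W
R_brass = L/(kA) = 0.0011/(109×33.9) = 2.977×10^-7 K/W
R_outer film = 1/(h_o·A) = 1/(23.1×33.9) = 0.001277 K/W
R_total = 0.06597 K/W
Q = ΔT / R_total = 654 / 0.06597

Q ≈ 9910 W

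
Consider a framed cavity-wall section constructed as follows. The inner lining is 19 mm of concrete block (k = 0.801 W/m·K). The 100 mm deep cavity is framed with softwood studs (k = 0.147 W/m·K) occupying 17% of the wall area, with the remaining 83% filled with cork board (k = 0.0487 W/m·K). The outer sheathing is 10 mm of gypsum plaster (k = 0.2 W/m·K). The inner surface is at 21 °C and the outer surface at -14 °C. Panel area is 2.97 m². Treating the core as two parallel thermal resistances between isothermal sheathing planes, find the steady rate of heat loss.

Sheathing layers in series; stud and cavity paths in parallel between them.
R_inner = 0.019/(0.801×2.97) = 0.007987 K/W
R_stud  = 0.1/(0.147×0.17×2.97) = 1.347 K/W
R_cav   = 0.1/(0.0487×0.83×2.97) = 0.833 K/W
1/R_core = 1/R_stud + 1/R_cav → R_core = 0.5147 K/W
R_outer = 0.01/(0.2×2.97) = 0.01684 K/W
R_total = 0.5396 K/W
Q = ΔT/R_total = 35/0.5396

Q ≈ 64.9 W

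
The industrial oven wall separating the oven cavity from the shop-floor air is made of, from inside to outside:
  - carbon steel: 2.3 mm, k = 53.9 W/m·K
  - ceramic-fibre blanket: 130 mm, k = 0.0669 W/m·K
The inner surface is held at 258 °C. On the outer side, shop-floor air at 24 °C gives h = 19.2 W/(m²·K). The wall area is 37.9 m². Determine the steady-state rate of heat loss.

Thermal resistances in series:
R_carbon steel = L/(kA) = 0.0023/(53.9×37.9) = 1.126×10^-6 K/W
R_ceramic-fibre blanket = L/(kA) = 0.13/(0.0669×37.9) = 0.05127 K/W
R_outer film = 1/(h_o·A) = 1/(19.2×37.9) = 0.001374 K/W
R_total = 0.05265 K/W
Q = ΔT / R_total = 234 / 0.05265

Q ≈ 4440 W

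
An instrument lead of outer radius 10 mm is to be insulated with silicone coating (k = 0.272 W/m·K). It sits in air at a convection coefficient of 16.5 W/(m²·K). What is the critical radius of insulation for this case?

For a cylinder r_cr = k/h = 0.272/16.5
r_cr = 16.5 mm; since the bare radius (10 mm) is below r_cr, adding a thin layer of insulation will *increase* heat loss.

r_cr ≈ 16.5 mm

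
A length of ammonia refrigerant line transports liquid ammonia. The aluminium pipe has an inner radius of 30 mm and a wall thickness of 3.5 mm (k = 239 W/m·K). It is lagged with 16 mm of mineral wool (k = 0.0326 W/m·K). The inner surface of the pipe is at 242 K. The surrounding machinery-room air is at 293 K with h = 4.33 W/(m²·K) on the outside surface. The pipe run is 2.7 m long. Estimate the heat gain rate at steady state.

Q ≈ 52 W

Radial resistances (cylindrical: R_cond = ln(r_o/r_i)/(2πkL), R_conv = 1/(h·2πrL)):
R_aluminium pipe wall = ln(33.5/30)/(2π×239×2.7) = 2.722×10^-5 K/W
R_mineral wool = ln(49.5/33.5)/(2π×0.0326×2.7) = 0.706 K/W
R_outer film = 1/(h_o·2πr_oL) = 1/(4.33×2π×0.0495×2.7) = 0.275 K/W
R_total = 0.981 K/W
Q = ΔT/R_total = 51/0.981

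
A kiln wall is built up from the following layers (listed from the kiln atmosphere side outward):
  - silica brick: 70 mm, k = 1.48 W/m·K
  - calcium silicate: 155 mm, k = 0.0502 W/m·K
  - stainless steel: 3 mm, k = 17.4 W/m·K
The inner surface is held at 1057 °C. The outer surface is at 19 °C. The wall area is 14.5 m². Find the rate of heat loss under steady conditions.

Series thermal resistances:
R_silica brick = L/(kA) = 0.07/(1.48×14.5) = 0.003262 K/W
R_calcium silicate = L/(kA) = 0.155/(0.0502×14.5) = 0.2129 K/W
R_stainless steel = L/(kA) = 0.003/(17.4×14.5) = 1.189×10^-5 K/W
R_total = 0.2162 K/W
Q = ΔT / R_total = 1038 / 0.2162

Q ≈ 4800 W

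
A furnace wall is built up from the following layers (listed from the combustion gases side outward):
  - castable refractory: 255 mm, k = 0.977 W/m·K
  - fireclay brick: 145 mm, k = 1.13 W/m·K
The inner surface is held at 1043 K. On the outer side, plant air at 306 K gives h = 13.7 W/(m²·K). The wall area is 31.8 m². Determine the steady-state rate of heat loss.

Series thermal resistances:
R_castable refractory = L/(kA) = 0.255/(0.977×31.8) = 0.008208 K/W
R_fireclay brick = L/(kA) = 0.145/(1.13×31.8) = 0.004035 K/W
R_outer film = 1/(h_o·A) = 1/(13.7×31.8) = 0.002295 K/W
R_total = 0.01454 K/W
Q = ΔT / R_total = 737 / 0.01454

Q ≈ 50700 W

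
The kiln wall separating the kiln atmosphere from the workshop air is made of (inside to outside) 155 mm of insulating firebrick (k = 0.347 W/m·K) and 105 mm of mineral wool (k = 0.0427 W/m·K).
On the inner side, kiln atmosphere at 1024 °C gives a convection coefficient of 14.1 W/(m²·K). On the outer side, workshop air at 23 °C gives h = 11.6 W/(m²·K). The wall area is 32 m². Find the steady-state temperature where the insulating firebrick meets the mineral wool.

T ≈ 855 °C

Series thermal resistances:
R_inner film = 1/(h_i·A) = 1/(14.1×32) = 0.002216 K/W
R_insulating firebrick = L/(kA) = 0.155/(0.347×32) = 0.01396 K/W
R_mineral wool = L/(kA) = 0.105/(0.0427×32) = 0.07684 K/W
R_outer film = 1/(h_o·A) = 1/(11.6×32) = 0.002694 K/W
R_total = 0.09571 K/W;  Q = ΔT/R_total = 1001/0.09571 = 10460 W
T_interface = T_inner − Q·ΣR(inner→interface) = 1024 − 10500×0.01618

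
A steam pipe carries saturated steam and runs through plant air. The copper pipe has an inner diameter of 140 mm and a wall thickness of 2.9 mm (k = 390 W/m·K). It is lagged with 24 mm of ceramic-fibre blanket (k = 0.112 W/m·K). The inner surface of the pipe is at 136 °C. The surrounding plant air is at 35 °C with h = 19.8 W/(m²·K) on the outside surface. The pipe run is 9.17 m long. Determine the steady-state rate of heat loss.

Q ≈ 1900 W

Cylindrical conduction, so R = ln(r₂/r₁)/(2πkL) per layer, in series:
R_copper pipe wall = ln(72.9/70)/(2π×390×9.17) = 1.807×10^-6 K/W
R_ceramic-fibre blanket = ln(96.9/72.9)/(2π×0.112×9.17) = 0.0441 K/W
R_outer film = 1/(h_o·2πr_oL) = 1/(19.8×2π×0.0969×9.17) = 0.009046 K/W
R_total = 0.05315 K/W
Q = ΔT/R_total = 101/0.05315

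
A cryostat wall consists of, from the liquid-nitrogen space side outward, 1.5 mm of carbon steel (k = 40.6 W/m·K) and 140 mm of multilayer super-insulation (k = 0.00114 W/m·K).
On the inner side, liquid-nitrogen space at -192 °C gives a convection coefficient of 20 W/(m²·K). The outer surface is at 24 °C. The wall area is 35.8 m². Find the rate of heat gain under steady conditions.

Q ≈ 62.9 W

Treating each layer as a thermal resistance in series:
R_inner film = 1/(h_i·A) = 1/(20×35.8) = 0.001397 K/W
R_carbon steel = L/(kA) = 0.0015/(40.6×35.8) = 1.032×10^-6 K/W
R_multilayer super-insulation = L/(kA) = 0.14/(0.00114×35.8) = 3.43 K/W
R_total = 3.432 K/W
Q = ΔT / R_total = 216 / 3.432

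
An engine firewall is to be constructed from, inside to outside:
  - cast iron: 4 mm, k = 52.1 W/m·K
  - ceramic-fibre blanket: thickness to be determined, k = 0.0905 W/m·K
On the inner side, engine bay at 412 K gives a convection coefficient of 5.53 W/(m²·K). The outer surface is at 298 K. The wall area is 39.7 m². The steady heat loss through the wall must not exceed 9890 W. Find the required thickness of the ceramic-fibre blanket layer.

Thermal resistances in series:
R_inner film = 1/(h_i·A) = 1/(5.53×39.7) = 0.004555 K/W
R_cast iron = L/(kA) = 0.004/(52.1×39.7) = 1.934×10^-6 K/W
Sum of the known resistances R_other = 0.004557 K/W
Required total resistance R_tot = ΔT/Q_allow = 114/9890 = 0.01153 K/W
R_ceramic-fibre blanket = R_tot − R_other = 0.00697 K/W
L = R·k·A = 0.00697×0.0905×39.7

L ≈ 25 mm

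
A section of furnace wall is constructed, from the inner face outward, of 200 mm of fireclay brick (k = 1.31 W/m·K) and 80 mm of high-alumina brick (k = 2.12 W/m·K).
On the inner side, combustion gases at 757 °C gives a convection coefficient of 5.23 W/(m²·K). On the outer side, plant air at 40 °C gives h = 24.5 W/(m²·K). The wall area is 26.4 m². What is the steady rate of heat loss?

Thermal resistances in series:
R_inner film = 1/(h_i·A) = 1/(5.23×26.4) = 0.007243 K/W
R_fireclay brick = L/(kA) = 0.2/(1.31×26.4) = 0.005783 K/W
R_high-alumina brick = L/(kA) = 0.08/(2.12×26.4) = 0.001429 K/W
R_outer film = 1/(h_o·A) = 1/(24.5×26.4) = 0.001546 K/W
R_total = 0.016 K/W
Q = ΔT / R_total = 717 / 0.016

Q ≈ 44800 W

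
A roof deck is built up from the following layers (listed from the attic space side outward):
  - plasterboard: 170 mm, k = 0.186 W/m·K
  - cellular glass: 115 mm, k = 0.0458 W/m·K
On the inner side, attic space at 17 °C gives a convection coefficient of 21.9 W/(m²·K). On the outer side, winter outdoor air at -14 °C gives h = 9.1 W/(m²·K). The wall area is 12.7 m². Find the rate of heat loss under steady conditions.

Q ≈ 110 W

Thermal resistances in series:
R_inner film = 1/(h_i·A) = 1/(21.9×12.7) = 0.003595 K/W
R_plasterboard = L/(kA) = 0.17/(0.186×12.7) = 0.07197 K/W
R_cellular glass = L/(kA) = 0.115/(0.0458×12.7) = 0.1977 K/W
R_outer film = 1/(h_o·A) = 1/(9.1×12.7) = 0.008653 K/W
R_total = 0.2819 K/W
Q = ΔT / R_total = 31 / 0.2819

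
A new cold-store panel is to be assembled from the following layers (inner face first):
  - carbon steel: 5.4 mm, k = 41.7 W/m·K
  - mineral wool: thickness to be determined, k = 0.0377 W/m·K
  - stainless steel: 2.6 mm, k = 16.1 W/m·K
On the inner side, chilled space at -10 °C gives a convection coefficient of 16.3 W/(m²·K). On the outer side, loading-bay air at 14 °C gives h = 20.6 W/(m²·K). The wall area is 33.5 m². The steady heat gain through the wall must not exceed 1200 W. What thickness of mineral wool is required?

L ≈ 21.1 mm

Using the resistance-network approach (series):
R_inner film = 1/(h_i·A) = 1/(16.3×33.5) = 0.001831 K/W
R_carbon steel = L/(kA) = 0.0054/(41.7×33.5) = 3.866×10^-6 K/W
R_stainless steel = L/(kA) = 0.0026/(16.1×33.5) = 4.821×10^-6 K/W
R_outer film = 1/(h_o·A) = 1/(20.6×33.5) = 0.001449 K/W
Sum of the known resistances R_other = 0.003289 K/W
Required total resistance R_tot = ΔT/Q_allow = 24/1200 = 0.02 K/W
R_mineral wool = R_tot − R_other = 0.01671 K/W
L = R·k·A = 0.01671×0.0377×33.5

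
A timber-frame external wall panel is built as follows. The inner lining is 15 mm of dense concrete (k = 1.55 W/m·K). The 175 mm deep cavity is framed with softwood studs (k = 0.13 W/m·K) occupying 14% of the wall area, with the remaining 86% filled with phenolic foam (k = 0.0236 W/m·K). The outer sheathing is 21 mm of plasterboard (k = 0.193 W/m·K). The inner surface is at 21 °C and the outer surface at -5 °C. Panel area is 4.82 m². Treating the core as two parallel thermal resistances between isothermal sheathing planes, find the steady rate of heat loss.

Sheathing layers in series; stud and cavity paths in parallel between them.
R_inner = 0.015/(1.55×4.82) = 0.002008 K/W
R_stud  = 0.175/(0.13×0.14×4.82) = 1.995 K/W
R_cav   = 0.175/(0.0236×0.86×4.82) = 1.789 K/W
1/R_core = 1/R_stud + 1/R_cav → R_core = 0.9431 K/W
R_outer = 0.021/(0.193×4.82) = 0.02257 K/W
R_total = 0.9677 K/W
Q = ΔT/R_total = 26/0.9677

Q ≈ 26.9 W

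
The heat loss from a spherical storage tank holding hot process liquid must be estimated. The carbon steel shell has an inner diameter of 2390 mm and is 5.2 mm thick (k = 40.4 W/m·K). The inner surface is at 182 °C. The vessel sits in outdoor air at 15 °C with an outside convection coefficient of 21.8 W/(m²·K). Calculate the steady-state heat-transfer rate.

Q ≈ 65700 W

For a spherical shell R = (1/r₁ − 1/r₂)/(4πk); film R = 1/(h·4πr²). In series:
R_carbon steel shell = (1/1.195 − 1/1.2002)/(4π×40.4) = 7.142×10^-6 K/W
R_outer film = 1/(h·4πr_o²) = 1/(21.8×4π×1.2002²) = 0.002534 K/W
R_total = 0.002541 K/W
Q = ΔT/R_total = 167/0.002541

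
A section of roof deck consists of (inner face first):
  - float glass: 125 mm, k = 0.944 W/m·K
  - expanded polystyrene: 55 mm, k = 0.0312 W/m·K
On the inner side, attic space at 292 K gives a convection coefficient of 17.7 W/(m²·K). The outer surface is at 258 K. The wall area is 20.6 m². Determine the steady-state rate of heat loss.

Model the wall as resistances in series:
R_inner film = 1/(h_i·A) = 1/(17.7×20.6) = 0.002743 K/W
R_float glass = L/(kA) = 0.125/(0.944×20.6) = 0.006428 K/W
R_expanded polystyrene = L/(kA) = 0.055/(0.0312×20.6) = 0.08557 K/W
R_total = 0.09474 K/W
Q = ΔT / R_total = 34 / 0.09474

Q ≈ 359 W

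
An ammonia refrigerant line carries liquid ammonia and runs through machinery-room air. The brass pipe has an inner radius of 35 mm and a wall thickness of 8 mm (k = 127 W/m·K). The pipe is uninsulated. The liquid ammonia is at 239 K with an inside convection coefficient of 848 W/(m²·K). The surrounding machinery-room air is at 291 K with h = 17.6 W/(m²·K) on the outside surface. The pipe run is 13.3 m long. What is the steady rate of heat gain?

Per-layer cylindrical resistances, series-summed:
R_inner film = 1/(h_i·2πr₁L) = 1/(848×2π×0.035×13.3) = 4.032×10^-4 K/W
R_brass pipe wall = ln(43/35)/(2π×127×13.3) = 1.94×10^-5 K/W
R_outer film = 1/(h_o·2πr_oL) = 1/(17.6×2π×0.043×13.3) = 0.01581 K/W
R_total = 0.01623 K/W
Q = ΔT/R_total = 52/0.01623

Q ≈ 3200 W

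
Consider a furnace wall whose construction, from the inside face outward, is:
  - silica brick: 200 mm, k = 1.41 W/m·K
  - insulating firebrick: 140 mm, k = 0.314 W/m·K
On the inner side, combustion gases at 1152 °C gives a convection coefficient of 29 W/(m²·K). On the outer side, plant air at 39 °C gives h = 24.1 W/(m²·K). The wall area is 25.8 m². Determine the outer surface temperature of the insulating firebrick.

T ≈ 109 °C

Model the wall as resistances in series:
R_inner film = 1/(h_i·A) = 1/(29×25.8) = 0.001337 K/W
R_silica brick = L/(kA) = 0.2/(1.41×25.8) = 0.005498 K/W
R_insulating firebrick = L/(kA) = 0.14/(0.314×25.8) = 0.01728 K/W
R_outer film = 1/(h_o·A) = 1/(24.1×25.8) = 0.001608 K/W
R_total = 0.02572 K/W;  Q = ΔT/R_total = 1113/0.02572 = 43270 W
T_interface = T_inner − Q·ΣR(inner→interface) = 1152 − 43300×0.02412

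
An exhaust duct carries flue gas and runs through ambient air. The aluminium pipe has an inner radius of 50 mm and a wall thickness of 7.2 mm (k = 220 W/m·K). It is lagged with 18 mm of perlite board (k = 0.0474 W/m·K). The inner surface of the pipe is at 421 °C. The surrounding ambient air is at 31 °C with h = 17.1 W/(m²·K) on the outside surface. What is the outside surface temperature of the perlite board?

Treating each annulus and film as a series resistance:
R_aluminium pipe wall = ln(57.2/50)/(2π×220×1) = 9.732×10^-5 K/W
R_perlite board = ln(75.2/57.2)/(2π×0.0474×1) = 0.9187 K/W
R_outer film = 1/(h_o·2πr_oL) = 1/(17.1×2π×0.0752×1) = 0.1238 K/W
R_total = 1.043 K/W
Q = ΔT/R_total = 390/1.043
Q = 374 W/m
T_interface = T_inner − Q·ΣR(inner→interface) = 421 − 374×0.9188

T ≈ 77.3 °C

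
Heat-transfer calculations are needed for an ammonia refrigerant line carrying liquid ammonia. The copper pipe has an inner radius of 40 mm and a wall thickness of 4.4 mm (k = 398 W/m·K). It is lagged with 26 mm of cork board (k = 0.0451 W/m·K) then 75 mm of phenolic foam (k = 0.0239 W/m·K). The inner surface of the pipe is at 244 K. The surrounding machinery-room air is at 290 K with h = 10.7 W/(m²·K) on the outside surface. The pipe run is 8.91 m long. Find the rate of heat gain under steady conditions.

Treating each annulus and film as a series resistance:
R_copper pipe wall = ln(44.4/40)/(2π×398×8.91) = 4.684×10^-6 K/W
R_cork board = ln(70.4/44.4)/(2π×0.0451×8.91) = 0.1826 K/W
R_phenolic foam = ln(145.4/70.4)/(2π×0.0239×8.91) = 0.5421 K/W
R_outer film = 1/(h_o·2πr_oL) = 1/(10.7×2π×0.1454×8.91) = 0.01148 K/W
R_total = 0.7361 K/W
Q = ΔT/R_total = 46/0.7361

Q ≈ 62.5 W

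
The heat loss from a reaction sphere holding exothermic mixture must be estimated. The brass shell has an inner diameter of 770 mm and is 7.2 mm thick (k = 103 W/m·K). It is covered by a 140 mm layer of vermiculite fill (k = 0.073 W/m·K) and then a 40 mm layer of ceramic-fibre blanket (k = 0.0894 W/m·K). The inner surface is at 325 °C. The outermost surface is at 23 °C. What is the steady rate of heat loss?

Radial (spherical) resistances in series:
R_brass shell = (1/0.385 − 1/0.3922)/(4π×103) = 3.684×10^-5 K/W
R_vermiculite fill = (1/0.3922 − 1/0.5322)/(4π×0.073) = 0.7312 K/W
R_ceramic-fibre blanket = (1/0.5322 − 1/0.5722)/(4π×0.0894) = 0.1169 K/W
R_total = 0.8481 K/W
Q = ΔT/R_total = 302/0.8481

Q ≈ 356 W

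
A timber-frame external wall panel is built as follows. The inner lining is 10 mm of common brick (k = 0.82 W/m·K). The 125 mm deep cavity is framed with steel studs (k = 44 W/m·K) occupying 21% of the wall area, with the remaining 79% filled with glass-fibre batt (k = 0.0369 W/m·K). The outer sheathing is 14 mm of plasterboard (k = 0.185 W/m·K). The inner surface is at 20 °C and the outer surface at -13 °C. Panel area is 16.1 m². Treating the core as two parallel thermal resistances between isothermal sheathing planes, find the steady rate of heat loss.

Q ≈ 5240 W

Sheathing layers in series; stud and cavity paths in parallel between them.
R_inner = 0.01/(0.82×16.1) = 7.575×10^-4 K/W
R_stud  = 0.125/(44×0.21×16.1) = 8.403×10^-4 K/W
R_cav   = 0.125/(0.0369×0.79×16.1) = 0.2663 K/W
1/R_core = 1/R_stud + 1/R_cav → R_core = 8.376×10^-4 K/W
R_outer = 0.014/(0.185×16.1) = 0.0047 K/W
R_total = 0.006295 K/W
Q = ΔT/R_total = 33/0.006295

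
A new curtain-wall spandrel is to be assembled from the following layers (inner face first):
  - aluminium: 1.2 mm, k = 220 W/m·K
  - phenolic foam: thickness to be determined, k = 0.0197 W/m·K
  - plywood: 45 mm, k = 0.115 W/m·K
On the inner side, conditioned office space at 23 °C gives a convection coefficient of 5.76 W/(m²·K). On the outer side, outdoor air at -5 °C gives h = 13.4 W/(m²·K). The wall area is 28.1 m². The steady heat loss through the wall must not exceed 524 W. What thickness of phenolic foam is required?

L ≈ 17 mm

Treating each layer as a thermal resistance in series:
R_inner film = 1/(h_i·A) = 1/(5.76×28.1) = 0.006178 K/W
R_aluminium = L/(kA) = 0.0012/(220×28.1) = 1.941×10^-7 K/W
R_plywood = L/(kA) = 0.045/(0.115×28.1) = 0.01393 K/W
R_outer film = 1/(h_o·A) = 1/(13.4×28.1) = 0.002656 K/W
Sum of the known resistances R_other = 0.02276 K/W
Required total resistance R_tot = ΔT/Q_allow = 28/524 = 0.05344 K/W
R_phenolic foam = R_tot − R_other = 0.03068 K/W
L = R·k·A = 0.03068×0.0197×28.1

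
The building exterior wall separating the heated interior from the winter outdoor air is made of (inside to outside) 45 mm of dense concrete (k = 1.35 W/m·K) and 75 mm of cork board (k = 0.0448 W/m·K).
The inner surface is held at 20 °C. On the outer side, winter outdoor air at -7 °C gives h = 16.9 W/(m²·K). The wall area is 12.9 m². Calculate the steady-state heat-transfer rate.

Model the wall as resistances in series:
R_dense concrete = L/(kA) = 0.045/(1.35×12.9) = 0.002584 K/W
R_cork board = L/(kA) = 0.075/(0.0448×12.9) = 0.1298 K/W
R_outer film = 1/(h_o·A) = 1/(16.9×12.9) = 0.004587 K/W
R_total = 0.1369 K/W
Q = ΔT / R_total = 27 / 0.1369

Q ≈ 197 W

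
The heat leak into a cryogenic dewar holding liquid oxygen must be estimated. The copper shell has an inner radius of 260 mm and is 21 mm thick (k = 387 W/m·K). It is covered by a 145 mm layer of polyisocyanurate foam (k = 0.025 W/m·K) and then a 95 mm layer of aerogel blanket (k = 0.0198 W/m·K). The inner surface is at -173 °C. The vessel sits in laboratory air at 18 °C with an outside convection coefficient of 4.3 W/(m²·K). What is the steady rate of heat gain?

Radial (spherical) resistances in series:
R_copper shell = (1/0.26 − 1/0.281)/(4π×387) = 5.91×10^-5 K/W
R_polyisocyanurate foam = (1/0.281 − 1/0.426)/(4π×0.025) = 3.856 K/W
R_aerogel blanket = (1/0.426 − 1/0.521)/(4π×0.0198) = 1.72 K/W
R_outer film = 1/(h·4πr_o²) = 1/(4.3×4π×0.521²) = 0.06818 K/W
R_total = 5.644 K/W
Q = ΔT/R_total = 191/5.644

Q ≈ 33.8 W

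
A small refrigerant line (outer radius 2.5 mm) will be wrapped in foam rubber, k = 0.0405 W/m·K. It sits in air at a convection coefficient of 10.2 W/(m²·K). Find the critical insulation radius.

r_cr ≈ 3.97 mm

For a cylinder r_cr = k/h = 0.0405/10.2
r_cr = 3.97 mm; since the bare radius (2.5 mm) is below r_cr, adding a thin layer of insulation will *increase* heat loss.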